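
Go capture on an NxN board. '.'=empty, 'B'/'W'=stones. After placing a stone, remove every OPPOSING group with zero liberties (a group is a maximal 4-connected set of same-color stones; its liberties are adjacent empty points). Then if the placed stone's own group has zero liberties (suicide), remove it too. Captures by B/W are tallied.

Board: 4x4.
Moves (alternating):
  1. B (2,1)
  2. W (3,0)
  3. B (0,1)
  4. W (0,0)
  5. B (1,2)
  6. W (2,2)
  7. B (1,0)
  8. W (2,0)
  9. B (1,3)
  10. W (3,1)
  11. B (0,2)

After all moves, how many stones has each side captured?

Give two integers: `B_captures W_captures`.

Move 1: B@(2,1) -> caps B=0 W=0
Move 2: W@(3,0) -> caps B=0 W=0
Move 3: B@(0,1) -> caps B=0 W=0
Move 4: W@(0,0) -> caps B=0 W=0
Move 5: B@(1,2) -> caps B=0 W=0
Move 6: W@(2,2) -> caps B=0 W=0
Move 7: B@(1,0) -> caps B=1 W=0
Move 8: W@(2,0) -> caps B=1 W=0
Move 9: B@(1,3) -> caps B=1 W=0
Move 10: W@(3,1) -> caps B=1 W=0
Move 11: B@(0,2) -> caps B=1 W=0

Answer: 1 0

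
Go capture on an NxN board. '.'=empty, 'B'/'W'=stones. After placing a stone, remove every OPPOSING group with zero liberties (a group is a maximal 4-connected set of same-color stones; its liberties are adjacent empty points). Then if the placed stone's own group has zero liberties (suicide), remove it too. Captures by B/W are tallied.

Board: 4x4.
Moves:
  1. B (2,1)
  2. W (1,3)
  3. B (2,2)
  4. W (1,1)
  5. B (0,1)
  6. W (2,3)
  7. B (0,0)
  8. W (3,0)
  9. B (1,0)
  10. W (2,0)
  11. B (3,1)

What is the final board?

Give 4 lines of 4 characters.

Move 1: B@(2,1) -> caps B=0 W=0
Move 2: W@(1,3) -> caps B=0 W=0
Move 3: B@(2,2) -> caps B=0 W=0
Move 4: W@(1,1) -> caps B=0 W=0
Move 5: B@(0,1) -> caps B=0 W=0
Move 6: W@(2,3) -> caps B=0 W=0
Move 7: B@(0,0) -> caps B=0 W=0
Move 8: W@(3,0) -> caps B=0 W=0
Move 9: B@(1,0) -> caps B=0 W=0
Move 10: W@(2,0) -> caps B=0 W=0
Move 11: B@(3,1) -> caps B=2 W=0

Answer: BB..
BW.W
.BBW
.B..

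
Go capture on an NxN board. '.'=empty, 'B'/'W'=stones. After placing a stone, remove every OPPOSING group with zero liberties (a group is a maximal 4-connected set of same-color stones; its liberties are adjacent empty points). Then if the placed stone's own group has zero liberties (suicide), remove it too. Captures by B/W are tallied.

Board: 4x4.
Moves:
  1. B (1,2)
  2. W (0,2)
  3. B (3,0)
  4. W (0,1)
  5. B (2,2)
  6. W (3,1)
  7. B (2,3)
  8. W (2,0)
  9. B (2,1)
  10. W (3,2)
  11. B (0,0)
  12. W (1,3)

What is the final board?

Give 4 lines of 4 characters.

Answer: BWW.
..BW
WBBB
.WW.

Derivation:
Move 1: B@(1,2) -> caps B=0 W=0
Move 2: W@(0,2) -> caps B=0 W=0
Move 3: B@(3,0) -> caps B=0 W=0
Move 4: W@(0,1) -> caps B=0 W=0
Move 5: B@(2,2) -> caps B=0 W=0
Move 6: W@(3,1) -> caps B=0 W=0
Move 7: B@(2,3) -> caps B=0 W=0
Move 8: W@(2,0) -> caps B=0 W=1
Move 9: B@(2,1) -> caps B=0 W=1
Move 10: W@(3,2) -> caps B=0 W=1
Move 11: B@(0,0) -> caps B=0 W=1
Move 12: W@(1,3) -> caps B=0 W=1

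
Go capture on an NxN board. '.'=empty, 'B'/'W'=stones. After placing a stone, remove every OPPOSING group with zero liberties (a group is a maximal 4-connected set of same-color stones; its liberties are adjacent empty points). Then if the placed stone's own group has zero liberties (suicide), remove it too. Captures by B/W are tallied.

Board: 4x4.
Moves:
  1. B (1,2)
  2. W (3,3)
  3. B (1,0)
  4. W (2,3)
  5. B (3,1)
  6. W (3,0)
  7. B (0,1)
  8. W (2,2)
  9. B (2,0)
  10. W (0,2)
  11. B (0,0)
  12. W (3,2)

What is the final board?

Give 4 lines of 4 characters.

Move 1: B@(1,2) -> caps B=0 W=0
Move 2: W@(3,3) -> caps B=0 W=0
Move 3: B@(1,0) -> caps B=0 W=0
Move 4: W@(2,3) -> caps B=0 W=0
Move 5: B@(3,1) -> caps B=0 W=0
Move 6: W@(3,0) -> caps B=0 W=0
Move 7: B@(0,1) -> caps B=0 W=0
Move 8: W@(2,2) -> caps B=0 W=0
Move 9: B@(2,0) -> caps B=1 W=0
Move 10: W@(0,2) -> caps B=1 W=0
Move 11: B@(0,0) -> caps B=1 W=0
Move 12: W@(3,2) -> caps B=1 W=0

Answer: BBW.
B.B.
B.WW
.BWW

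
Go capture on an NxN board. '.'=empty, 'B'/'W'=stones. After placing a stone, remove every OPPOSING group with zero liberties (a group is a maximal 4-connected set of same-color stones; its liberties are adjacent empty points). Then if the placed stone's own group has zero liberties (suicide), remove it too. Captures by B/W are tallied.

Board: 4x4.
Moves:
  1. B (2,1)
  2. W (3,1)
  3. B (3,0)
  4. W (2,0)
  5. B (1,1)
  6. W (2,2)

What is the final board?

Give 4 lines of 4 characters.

Move 1: B@(2,1) -> caps B=0 W=0
Move 2: W@(3,1) -> caps B=0 W=0
Move 3: B@(3,0) -> caps B=0 W=0
Move 4: W@(2,0) -> caps B=0 W=1
Move 5: B@(1,1) -> caps B=0 W=1
Move 6: W@(2,2) -> caps B=0 W=1

Answer: ....
.B..
WBW.
.W..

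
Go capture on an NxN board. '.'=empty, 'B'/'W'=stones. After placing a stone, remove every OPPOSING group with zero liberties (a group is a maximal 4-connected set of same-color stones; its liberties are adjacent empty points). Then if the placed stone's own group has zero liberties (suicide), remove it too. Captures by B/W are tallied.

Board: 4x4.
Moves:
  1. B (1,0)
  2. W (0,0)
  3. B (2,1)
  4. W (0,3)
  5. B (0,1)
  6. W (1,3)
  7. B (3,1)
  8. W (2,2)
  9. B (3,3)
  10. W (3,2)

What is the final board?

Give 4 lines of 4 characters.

Answer: .B.W
B..W
.BW.
.BWB

Derivation:
Move 1: B@(1,0) -> caps B=0 W=0
Move 2: W@(0,0) -> caps B=0 W=0
Move 3: B@(2,1) -> caps B=0 W=0
Move 4: W@(0,3) -> caps B=0 W=0
Move 5: B@(0,1) -> caps B=1 W=0
Move 6: W@(1,3) -> caps B=1 W=0
Move 7: B@(3,1) -> caps B=1 W=0
Move 8: W@(2,2) -> caps B=1 W=0
Move 9: B@(3,3) -> caps B=1 W=0
Move 10: W@(3,2) -> caps B=1 W=0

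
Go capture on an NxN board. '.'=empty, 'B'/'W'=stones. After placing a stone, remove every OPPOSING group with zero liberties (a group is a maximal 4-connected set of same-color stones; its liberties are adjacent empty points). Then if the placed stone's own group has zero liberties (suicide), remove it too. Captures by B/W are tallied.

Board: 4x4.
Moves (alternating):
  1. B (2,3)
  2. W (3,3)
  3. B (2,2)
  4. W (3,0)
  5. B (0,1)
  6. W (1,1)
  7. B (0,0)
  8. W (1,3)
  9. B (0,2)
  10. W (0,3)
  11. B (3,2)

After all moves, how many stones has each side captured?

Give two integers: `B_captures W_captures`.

Move 1: B@(2,3) -> caps B=0 W=0
Move 2: W@(3,3) -> caps B=0 W=0
Move 3: B@(2,2) -> caps B=0 W=0
Move 4: W@(3,0) -> caps B=0 W=0
Move 5: B@(0,1) -> caps B=0 W=0
Move 6: W@(1,1) -> caps B=0 W=0
Move 7: B@(0,0) -> caps B=0 W=0
Move 8: W@(1,3) -> caps B=0 W=0
Move 9: B@(0,2) -> caps B=0 W=0
Move 10: W@(0,3) -> caps B=0 W=0
Move 11: B@(3,2) -> caps B=1 W=0

Answer: 1 0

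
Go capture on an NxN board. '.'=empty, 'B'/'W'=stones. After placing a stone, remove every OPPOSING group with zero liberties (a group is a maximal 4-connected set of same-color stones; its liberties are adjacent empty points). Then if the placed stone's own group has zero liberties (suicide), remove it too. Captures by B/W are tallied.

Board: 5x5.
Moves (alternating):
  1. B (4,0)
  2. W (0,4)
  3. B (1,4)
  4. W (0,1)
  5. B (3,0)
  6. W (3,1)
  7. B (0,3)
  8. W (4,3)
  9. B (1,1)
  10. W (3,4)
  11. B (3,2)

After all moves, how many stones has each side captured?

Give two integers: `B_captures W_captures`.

Answer: 1 0

Derivation:
Move 1: B@(4,0) -> caps B=0 W=0
Move 2: W@(0,4) -> caps B=0 W=0
Move 3: B@(1,4) -> caps B=0 W=0
Move 4: W@(0,1) -> caps B=0 W=0
Move 5: B@(3,0) -> caps B=0 W=0
Move 6: W@(3,1) -> caps B=0 W=0
Move 7: B@(0,3) -> caps B=1 W=0
Move 8: W@(4,3) -> caps B=1 W=0
Move 9: B@(1,1) -> caps B=1 W=0
Move 10: W@(3,4) -> caps B=1 W=0
Move 11: B@(3,2) -> caps B=1 W=0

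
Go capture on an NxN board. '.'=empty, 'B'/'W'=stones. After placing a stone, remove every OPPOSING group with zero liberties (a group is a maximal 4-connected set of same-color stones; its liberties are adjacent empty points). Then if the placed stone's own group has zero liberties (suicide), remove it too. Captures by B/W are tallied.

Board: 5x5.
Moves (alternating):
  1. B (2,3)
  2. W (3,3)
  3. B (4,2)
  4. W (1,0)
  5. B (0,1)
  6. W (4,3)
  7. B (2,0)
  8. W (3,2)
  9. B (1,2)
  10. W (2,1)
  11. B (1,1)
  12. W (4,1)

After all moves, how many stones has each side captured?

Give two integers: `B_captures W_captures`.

Move 1: B@(2,3) -> caps B=0 W=0
Move 2: W@(3,3) -> caps B=0 W=0
Move 3: B@(4,2) -> caps B=0 W=0
Move 4: W@(1,0) -> caps B=0 W=0
Move 5: B@(0,1) -> caps B=0 W=0
Move 6: W@(4,3) -> caps B=0 W=0
Move 7: B@(2,0) -> caps B=0 W=0
Move 8: W@(3,2) -> caps B=0 W=0
Move 9: B@(1,2) -> caps B=0 W=0
Move 10: W@(2,1) -> caps B=0 W=0
Move 11: B@(1,1) -> caps B=0 W=0
Move 12: W@(4,1) -> caps B=0 W=1

Answer: 0 1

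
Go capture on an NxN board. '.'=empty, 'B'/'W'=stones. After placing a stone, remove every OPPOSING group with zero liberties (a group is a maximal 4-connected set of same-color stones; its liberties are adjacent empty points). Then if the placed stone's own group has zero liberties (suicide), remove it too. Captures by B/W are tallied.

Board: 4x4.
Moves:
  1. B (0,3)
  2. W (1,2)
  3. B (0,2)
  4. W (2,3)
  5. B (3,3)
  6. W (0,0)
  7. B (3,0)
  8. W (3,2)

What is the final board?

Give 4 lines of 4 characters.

Move 1: B@(0,3) -> caps B=0 W=0
Move 2: W@(1,2) -> caps B=0 W=0
Move 3: B@(0,2) -> caps B=0 W=0
Move 4: W@(2,3) -> caps B=0 W=0
Move 5: B@(3,3) -> caps B=0 W=0
Move 6: W@(0,0) -> caps B=0 W=0
Move 7: B@(3,0) -> caps B=0 W=0
Move 8: W@(3,2) -> caps B=0 W=1

Answer: W.BB
..W.
...W
B.W.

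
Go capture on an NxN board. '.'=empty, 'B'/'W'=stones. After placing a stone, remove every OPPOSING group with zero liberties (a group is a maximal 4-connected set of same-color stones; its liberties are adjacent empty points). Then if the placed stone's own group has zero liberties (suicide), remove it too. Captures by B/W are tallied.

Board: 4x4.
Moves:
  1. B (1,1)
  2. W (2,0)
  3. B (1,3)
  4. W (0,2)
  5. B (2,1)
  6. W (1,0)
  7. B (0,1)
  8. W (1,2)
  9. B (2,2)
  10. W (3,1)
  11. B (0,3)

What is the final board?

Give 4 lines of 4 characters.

Answer: .B.B
WB.B
WBB.
.W..

Derivation:
Move 1: B@(1,1) -> caps B=0 W=0
Move 2: W@(2,0) -> caps B=0 W=0
Move 3: B@(1,3) -> caps B=0 W=0
Move 4: W@(0,2) -> caps B=0 W=0
Move 5: B@(2,1) -> caps B=0 W=0
Move 6: W@(1,0) -> caps B=0 W=0
Move 7: B@(0,1) -> caps B=0 W=0
Move 8: W@(1,2) -> caps B=0 W=0
Move 9: B@(2,2) -> caps B=0 W=0
Move 10: W@(3,1) -> caps B=0 W=0
Move 11: B@(0,3) -> caps B=2 W=0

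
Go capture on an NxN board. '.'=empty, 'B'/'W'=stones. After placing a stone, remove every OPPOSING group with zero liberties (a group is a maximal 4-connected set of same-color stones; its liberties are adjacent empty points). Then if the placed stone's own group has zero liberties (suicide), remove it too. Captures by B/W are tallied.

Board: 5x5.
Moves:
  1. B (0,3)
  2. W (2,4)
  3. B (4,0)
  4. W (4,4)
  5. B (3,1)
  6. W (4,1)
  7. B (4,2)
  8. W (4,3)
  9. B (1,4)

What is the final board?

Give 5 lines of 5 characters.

Answer: ...B.
....B
....W
.B...
B.BWW

Derivation:
Move 1: B@(0,3) -> caps B=0 W=0
Move 2: W@(2,4) -> caps B=0 W=0
Move 3: B@(4,0) -> caps B=0 W=0
Move 4: W@(4,4) -> caps B=0 W=0
Move 5: B@(3,1) -> caps B=0 W=0
Move 6: W@(4,1) -> caps B=0 W=0
Move 7: B@(4,2) -> caps B=1 W=0
Move 8: W@(4,3) -> caps B=1 W=0
Move 9: B@(1,4) -> caps B=1 W=0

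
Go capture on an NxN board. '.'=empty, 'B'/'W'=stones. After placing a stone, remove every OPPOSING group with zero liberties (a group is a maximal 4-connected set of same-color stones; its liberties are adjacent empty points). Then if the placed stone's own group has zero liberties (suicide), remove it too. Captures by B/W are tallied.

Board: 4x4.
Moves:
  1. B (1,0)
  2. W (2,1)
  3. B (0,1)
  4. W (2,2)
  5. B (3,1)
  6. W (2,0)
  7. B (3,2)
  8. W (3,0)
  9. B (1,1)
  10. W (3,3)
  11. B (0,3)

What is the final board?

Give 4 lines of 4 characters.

Answer: .B.B
BB..
WWW.
W..W

Derivation:
Move 1: B@(1,0) -> caps B=0 W=0
Move 2: W@(2,1) -> caps B=0 W=0
Move 3: B@(0,1) -> caps B=0 W=0
Move 4: W@(2,2) -> caps B=0 W=0
Move 5: B@(3,1) -> caps B=0 W=0
Move 6: W@(2,0) -> caps B=0 W=0
Move 7: B@(3,2) -> caps B=0 W=0
Move 8: W@(3,0) -> caps B=0 W=0
Move 9: B@(1,1) -> caps B=0 W=0
Move 10: W@(3,3) -> caps B=0 W=2
Move 11: B@(0,3) -> caps B=0 W=2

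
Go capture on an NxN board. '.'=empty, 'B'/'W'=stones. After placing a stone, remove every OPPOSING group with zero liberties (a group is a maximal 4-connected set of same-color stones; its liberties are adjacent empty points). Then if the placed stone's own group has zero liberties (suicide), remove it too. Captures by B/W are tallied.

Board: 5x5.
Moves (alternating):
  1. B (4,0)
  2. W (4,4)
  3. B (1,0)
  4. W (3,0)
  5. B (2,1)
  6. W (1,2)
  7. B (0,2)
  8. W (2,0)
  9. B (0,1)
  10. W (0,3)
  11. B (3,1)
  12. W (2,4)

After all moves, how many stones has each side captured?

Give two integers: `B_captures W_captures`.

Answer: 2 0

Derivation:
Move 1: B@(4,0) -> caps B=0 W=0
Move 2: W@(4,4) -> caps B=0 W=0
Move 3: B@(1,0) -> caps B=0 W=0
Move 4: W@(3,0) -> caps B=0 W=0
Move 5: B@(2,1) -> caps B=0 W=0
Move 6: W@(1,2) -> caps B=0 W=0
Move 7: B@(0,2) -> caps B=0 W=0
Move 8: W@(2,0) -> caps B=0 W=0
Move 9: B@(0,1) -> caps B=0 W=0
Move 10: W@(0,3) -> caps B=0 W=0
Move 11: B@(3,1) -> caps B=2 W=0
Move 12: W@(2,4) -> caps B=2 W=0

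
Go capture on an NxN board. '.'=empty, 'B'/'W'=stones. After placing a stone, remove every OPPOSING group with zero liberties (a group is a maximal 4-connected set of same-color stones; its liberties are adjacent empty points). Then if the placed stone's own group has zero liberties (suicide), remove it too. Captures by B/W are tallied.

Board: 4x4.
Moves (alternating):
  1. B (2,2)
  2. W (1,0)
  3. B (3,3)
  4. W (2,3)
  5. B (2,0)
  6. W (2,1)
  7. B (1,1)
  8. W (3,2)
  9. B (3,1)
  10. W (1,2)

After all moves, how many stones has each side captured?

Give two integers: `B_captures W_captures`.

Move 1: B@(2,2) -> caps B=0 W=0
Move 2: W@(1,0) -> caps B=0 W=0
Move 3: B@(3,3) -> caps B=0 W=0
Move 4: W@(2,3) -> caps B=0 W=0
Move 5: B@(2,0) -> caps B=0 W=0
Move 6: W@(2,1) -> caps B=0 W=0
Move 7: B@(1,1) -> caps B=0 W=0
Move 8: W@(3,2) -> caps B=0 W=1
Move 9: B@(3,1) -> caps B=1 W=1
Move 10: W@(1,2) -> caps B=1 W=1

Answer: 1 1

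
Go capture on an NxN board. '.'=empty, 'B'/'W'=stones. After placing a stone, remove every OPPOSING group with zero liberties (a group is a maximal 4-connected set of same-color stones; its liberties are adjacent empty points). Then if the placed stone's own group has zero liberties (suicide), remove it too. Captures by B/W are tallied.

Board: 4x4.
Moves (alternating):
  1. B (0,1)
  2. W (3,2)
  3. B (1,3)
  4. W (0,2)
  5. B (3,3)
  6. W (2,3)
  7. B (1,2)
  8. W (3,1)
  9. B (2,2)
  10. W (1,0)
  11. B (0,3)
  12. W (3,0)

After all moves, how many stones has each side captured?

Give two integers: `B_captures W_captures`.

Move 1: B@(0,1) -> caps B=0 W=0
Move 2: W@(3,2) -> caps B=0 W=0
Move 3: B@(1,3) -> caps B=0 W=0
Move 4: W@(0,2) -> caps B=0 W=0
Move 5: B@(3,3) -> caps B=0 W=0
Move 6: W@(2,3) -> caps B=0 W=1
Move 7: B@(1,2) -> caps B=0 W=1
Move 8: W@(3,1) -> caps B=0 W=1
Move 9: B@(2,2) -> caps B=0 W=1
Move 10: W@(1,0) -> caps B=0 W=1
Move 11: B@(0,3) -> caps B=1 W=1
Move 12: W@(3,0) -> caps B=1 W=1

Answer: 1 1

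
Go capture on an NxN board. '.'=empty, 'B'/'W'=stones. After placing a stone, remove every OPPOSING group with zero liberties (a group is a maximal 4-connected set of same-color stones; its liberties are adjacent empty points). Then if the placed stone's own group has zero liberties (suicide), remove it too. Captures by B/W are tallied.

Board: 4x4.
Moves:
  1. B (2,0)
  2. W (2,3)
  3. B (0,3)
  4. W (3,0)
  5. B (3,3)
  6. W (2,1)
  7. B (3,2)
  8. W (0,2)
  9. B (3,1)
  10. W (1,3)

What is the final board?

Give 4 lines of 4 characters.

Move 1: B@(2,0) -> caps B=0 W=0
Move 2: W@(2,3) -> caps B=0 W=0
Move 3: B@(0,3) -> caps B=0 W=0
Move 4: W@(3,0) -> caps B=0 W=0
Move 5: B@(3,3) -> caps B=0 W=0
Move 6: W@(2,1) -> caps B=0 W=0
Move 7: B@(3,2) -> caps B=0 W=0
Move 8: W@(0,2) -> caps B=0 W=0
Move 9: B@(3,1) -> caps B=1 W=0
Move 10: W@(1,3) -> caps B=1 W=1

Answer: ..W.
...W
BW.W
.BBB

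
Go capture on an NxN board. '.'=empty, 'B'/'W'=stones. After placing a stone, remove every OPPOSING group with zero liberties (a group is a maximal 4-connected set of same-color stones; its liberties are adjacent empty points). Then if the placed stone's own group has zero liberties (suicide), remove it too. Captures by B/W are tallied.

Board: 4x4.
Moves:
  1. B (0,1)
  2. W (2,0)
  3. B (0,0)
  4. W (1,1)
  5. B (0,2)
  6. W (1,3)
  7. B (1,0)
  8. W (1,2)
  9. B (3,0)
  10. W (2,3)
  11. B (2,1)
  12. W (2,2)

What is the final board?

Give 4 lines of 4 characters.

Answer: BBB.
BWWW
.BWW
B...

Derivation:
Move 1: B@(0,1) -> caps B=0 W=0
Move 2: W@(2,0) -> caps B=0 W=0
Move 3: B@(0,0) -> caps B=0 W=0
Move 4: W@(1,1) -> caps B=0 W=0
Move 5: B@(0,2) -> caps B=0 W=0
Move 6: W@(1,3) -> caps B=0 W=0
Move 7: B@(1,0) -> caps B=0 W=0
Move 8: W@(1,2) -> caps B=0 W=0
Move 9: B@(3,0) -> caps B=0 W=0
Move 10: W@(2,3) -> caps B=0 W=0
Move 11: B@(2,1) -> caps B=1 W=0
Move 12: W@(2,2) -> caps B=1 W=0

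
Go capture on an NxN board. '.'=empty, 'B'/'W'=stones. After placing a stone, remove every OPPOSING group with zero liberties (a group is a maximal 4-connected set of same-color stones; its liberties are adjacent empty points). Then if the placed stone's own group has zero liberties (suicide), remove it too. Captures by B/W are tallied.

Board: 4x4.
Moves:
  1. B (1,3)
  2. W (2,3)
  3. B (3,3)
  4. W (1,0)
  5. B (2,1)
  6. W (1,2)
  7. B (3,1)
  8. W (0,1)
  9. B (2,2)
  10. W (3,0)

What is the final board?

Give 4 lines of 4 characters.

Move 1: B@(1,3) -> caps B=0 W=0
Move 2: W@(2,3) -> caps B=0 W=0
Move 3: B@(3,3) -> caps B=0 W=0
Move 4: W@(1,0) -> caps B=0 W=0
Move 5: B@(2,1) -> caps B=0 W=0
Move 6: W@(1,2) -> caps B=0 W=0
Move 7: B@(3,1) -> caps B=0 W=0
Move 8: W@(0,1) -> caps B=0 W=0
Move 9: B@(2,2) -> caps B=1 W=0
Move 10: W@(3,0) -> caps B=1 W=0

Answer: .W..
W.WB
.BB.
WB.B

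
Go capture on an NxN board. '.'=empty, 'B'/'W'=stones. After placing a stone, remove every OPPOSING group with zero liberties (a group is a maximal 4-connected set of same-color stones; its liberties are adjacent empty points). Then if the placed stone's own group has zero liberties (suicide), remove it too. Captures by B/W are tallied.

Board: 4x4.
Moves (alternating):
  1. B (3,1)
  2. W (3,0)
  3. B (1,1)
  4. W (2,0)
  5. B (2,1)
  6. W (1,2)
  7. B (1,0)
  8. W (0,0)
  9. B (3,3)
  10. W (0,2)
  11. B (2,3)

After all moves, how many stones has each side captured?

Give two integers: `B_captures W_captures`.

Move 1: B@(3,1) -> caps B=0 W=0
Move 2: W@(3,0) -> caps B=0 W=0
Move 3: B@(1,1) -> caps B=0 W=0
Move 4: W@(2,0) -> caps B=0 W=0
Move 5: B@(2,1) -> caps B=0 W=0
Move 6: W@(1,2) -> caps B=0 W=0
Move 7: B@(1,0) -> caps B=2 W=0
Move 8: W@(0,0) -> caps B=2 W=0
Move 9: B@(3,3) -> caps B=2 W=0
Move 10: W@(0,2) -> caps B=2 W=0
Move 11: B@(2,3) -> caps B=2 W=0

Answer: 2 0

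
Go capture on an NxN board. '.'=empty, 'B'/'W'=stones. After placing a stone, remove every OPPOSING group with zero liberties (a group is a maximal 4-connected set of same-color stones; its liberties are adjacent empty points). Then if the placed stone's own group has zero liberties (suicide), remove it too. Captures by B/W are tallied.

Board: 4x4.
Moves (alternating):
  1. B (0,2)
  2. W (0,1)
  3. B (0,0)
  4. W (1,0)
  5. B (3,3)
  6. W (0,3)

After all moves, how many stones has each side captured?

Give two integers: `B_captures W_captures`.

Move 1: B@(0,2) -> caps B=0 W=0
Move 2: W@(0,1) -> caps B=0 W=0
Move 3: B@(0,0) -> caps B=0 W=0
Move 4: W@(1,0) -> caps B=0 W=1
Move 5: B@(3,3) -> caps B=0 W=1
Move 6: W@(0,3) -> caps B=0 W=1

Answer: 0 1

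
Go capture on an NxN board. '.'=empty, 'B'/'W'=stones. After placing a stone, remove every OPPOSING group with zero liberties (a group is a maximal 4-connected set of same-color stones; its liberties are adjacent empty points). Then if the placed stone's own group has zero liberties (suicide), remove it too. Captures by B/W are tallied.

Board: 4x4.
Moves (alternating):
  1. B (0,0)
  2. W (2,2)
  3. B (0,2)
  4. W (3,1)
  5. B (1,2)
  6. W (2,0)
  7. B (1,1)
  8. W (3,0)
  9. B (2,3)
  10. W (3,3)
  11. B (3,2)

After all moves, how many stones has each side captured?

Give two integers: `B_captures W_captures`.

Answer: 1 0

Derivation:
Move 1: B@(0,0) -> caps B=0 W=0
Move 2: W@(2,2) -> caps B=0 W=0
Move 3: B@(0,2) -> caps B=0 W=0
Move 4: W@(3,1) -> caps B=0 W=0
Move 5: B@(1,2) -> caps B=0 W=0
Move 6: W@(2,0) -> caps B=0 W=0
Move 7: B@(1,1) -> caps B=0 W=0
Move 8: W@(3,0) -> caps B=0 W=0
Move 9: B@(2,3) -> caps B=0 W=0
Move 10: W@(3,3) -> caps B=0 W=0
Move 11: B@(3,2) -> caps B=1 W=0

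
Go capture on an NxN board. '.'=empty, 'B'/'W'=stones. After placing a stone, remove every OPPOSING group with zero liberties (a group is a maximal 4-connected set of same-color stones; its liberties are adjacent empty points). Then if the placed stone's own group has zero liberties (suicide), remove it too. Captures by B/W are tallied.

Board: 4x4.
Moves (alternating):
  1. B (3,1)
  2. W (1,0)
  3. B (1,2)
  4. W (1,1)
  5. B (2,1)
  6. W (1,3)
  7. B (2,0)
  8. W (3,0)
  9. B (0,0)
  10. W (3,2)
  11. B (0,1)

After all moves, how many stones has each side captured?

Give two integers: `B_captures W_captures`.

Answer: 2 0

Derivation:
Move 1: B@(3,1) -> caps B=0 W=0
Move 2: W@(1,0) -> caps B=0 W=0
Move 3: B@(1,2) -> caps B=0 W=0
Move 4: W@(1,1) -> caps B=0 W=0
Move 5: B@(2,1) -> caps B=0 W=0
Move 6: W@(1,3) -> caps B=0 W=0
Move 7: B@(2,0) -> caps B=0 W=0
Move 8: W@(3,0) -> caps B=0 W=0
Move 9: B@(0,0) -> caps B=0 W=0
Move 10: W@(3,2) -> caps B=0 W=0
Move 11: B@(0,1) -> caps B=2 W=0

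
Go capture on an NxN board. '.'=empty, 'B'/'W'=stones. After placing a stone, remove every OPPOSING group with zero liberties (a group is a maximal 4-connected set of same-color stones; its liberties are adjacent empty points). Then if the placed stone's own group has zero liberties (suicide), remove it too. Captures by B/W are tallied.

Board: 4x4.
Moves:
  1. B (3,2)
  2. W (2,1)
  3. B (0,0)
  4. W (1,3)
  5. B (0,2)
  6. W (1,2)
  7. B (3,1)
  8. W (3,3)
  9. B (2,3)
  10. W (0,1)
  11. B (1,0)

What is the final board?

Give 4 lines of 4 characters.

Move 1: B@(3,2) -> caps B=0 W=0
Move 2: W@(2,1) -> caps B=0 W=0
Move 3: B@(0,0) -> caps B=0 W=0
Move 4: W@(1,3) -> caps B=0 W=0
Move 5: B@(0,2) -> caps B=0 W=0
Move 6: W@(1,2) -> caps B=0 W=0
Move 7: B@(3,1) -> caps B=0 W=0
Move 8: W@(3,3) -> caps B=0 W=0
Move 9: B@(2,3) -> caps B=1 W=0
Move 10: W@(0,1) -> caps B=1 W=0
Move 11: B@(1,0) -> caps B=1 W=0

Answer: BWB.
B.WW
.W.B
.BB.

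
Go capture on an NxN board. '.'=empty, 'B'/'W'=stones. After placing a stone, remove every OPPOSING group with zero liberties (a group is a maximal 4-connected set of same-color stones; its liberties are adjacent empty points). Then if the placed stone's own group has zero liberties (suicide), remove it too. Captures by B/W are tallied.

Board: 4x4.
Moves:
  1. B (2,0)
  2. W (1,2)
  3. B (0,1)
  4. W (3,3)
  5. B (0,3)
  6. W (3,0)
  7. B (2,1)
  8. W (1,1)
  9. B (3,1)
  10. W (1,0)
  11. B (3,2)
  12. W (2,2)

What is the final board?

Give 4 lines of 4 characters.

Answer: .B.B
WWW.
BBW.
.BBW

Derivation:
Move 1: B@(2,0) -> caps B=0 W=0
Move 2: W@(1,2) -> caps B=0 W=0
Move 3: B@(0,1) -> caps B=0 W=0
Move 4: W@(3,3) -> caps B=0 W=0
Move 5: B@(0,3) -> caps B=0 W=0
Move 6: W@(3,0) -> caps B=0 W=0
Move 7: B@(2,1) -> caps B=0 W=0
Move 8: W@(1,1) -> caps B=0 W=0
Move 9: B@(3,1) -> caps B=1 W=0
Move 10: W@(1,0) -> caps B=1 W=0
Move 11: B@(3,2) -> caps B=1 W=0
Move 12: W@(2,2) -> caps B=1 W=0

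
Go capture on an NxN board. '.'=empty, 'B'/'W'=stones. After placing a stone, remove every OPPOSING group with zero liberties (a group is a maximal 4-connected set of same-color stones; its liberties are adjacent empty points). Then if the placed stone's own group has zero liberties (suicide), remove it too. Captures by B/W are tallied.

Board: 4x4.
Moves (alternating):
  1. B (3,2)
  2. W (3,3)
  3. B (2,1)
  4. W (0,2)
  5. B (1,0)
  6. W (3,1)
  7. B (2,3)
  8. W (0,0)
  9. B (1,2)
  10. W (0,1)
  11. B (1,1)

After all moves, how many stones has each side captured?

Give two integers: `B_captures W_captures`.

Move 1: B@(3,2) -> caps B=0 W=0
Move 2: W@(3,3) -> caps B=0 W=0
Move 3: B@(2,1) -> caps B=0 W=0
Move 4: W@(0,2) -> caps B=0 W=0
Move 5: B@(1,0) -> caps B=0 W=0
Move 6: W@(3,1) -> caps B=0 W=0
Move 7: B@(2,3) -> caps B=1 W=0
Move 8: W@(0,0) -> caps B=1 W=0
Move 9: B@(1,2) -> caps B=1 W=0
Move 10: W@(0,1) -> caps B=1 W=0
Move 11: B@(1,1) -> caps B=1 W=0

Answer: 1 0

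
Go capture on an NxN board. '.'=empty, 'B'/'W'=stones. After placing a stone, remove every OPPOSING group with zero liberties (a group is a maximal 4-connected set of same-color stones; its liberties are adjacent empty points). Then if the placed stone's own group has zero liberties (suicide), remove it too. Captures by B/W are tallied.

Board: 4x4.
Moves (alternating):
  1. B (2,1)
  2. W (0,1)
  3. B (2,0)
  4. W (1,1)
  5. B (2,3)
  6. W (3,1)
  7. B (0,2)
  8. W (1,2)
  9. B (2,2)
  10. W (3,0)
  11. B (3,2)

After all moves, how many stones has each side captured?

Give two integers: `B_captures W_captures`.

Answer: 2 0

Derivation:
Move 1: B@(2,1) -> caps B=0 W=0
Move 2: W@(0,1) -> caps B=0 W=0
Move 3: B@(2,0) -> caps B=0 W=0
Move 4: W@(1,1) -> caps B=0 W=0
Move 5: B@(2,3) -> caps B=0 W=0
Move 6: W@(3,1) -> caps B=0 W=0
Move 7: B@(0,2) -> caps B=0 W=0
Move 8: W@(1,2) -> caps B=0 W=0
Move 9: B@(2,2) -> caps B=0 W=0
Move 10: W@(3,0) -> caps B=0 W=0
Move 11: B@(3,2) -> caps B=2 W=0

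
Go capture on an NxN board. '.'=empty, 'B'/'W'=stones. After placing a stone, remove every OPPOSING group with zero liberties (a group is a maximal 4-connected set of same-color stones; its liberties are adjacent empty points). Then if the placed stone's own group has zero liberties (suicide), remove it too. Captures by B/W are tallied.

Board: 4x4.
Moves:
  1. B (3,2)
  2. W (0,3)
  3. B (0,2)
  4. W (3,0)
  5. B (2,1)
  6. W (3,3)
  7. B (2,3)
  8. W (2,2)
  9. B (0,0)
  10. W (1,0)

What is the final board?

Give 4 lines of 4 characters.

Move 1: B@(3,2) -> caps B=0 W=0
Move 2: W@(0,3) -> caps B=0 W=0
Move 3: B@(0,2) -> caps B=0 W=0
Move 4: W@(3,0) -> caps B=0 W=0
Move 5: B@(2,1) -> caps B=0 W=0
Move 6: W@(3,3) -> caps B=0 W=0
Move 7: B@(2,3) -> caps B=1 W=0
Move 8: W@(2,2) -> caps B=1 W=0
Move 9: B@(0,0) -> caps B=1 W=0
Move 10: W@(1,0) -> caps B=1 W=0

Answer: B.BW
W...
.BWB
W.B.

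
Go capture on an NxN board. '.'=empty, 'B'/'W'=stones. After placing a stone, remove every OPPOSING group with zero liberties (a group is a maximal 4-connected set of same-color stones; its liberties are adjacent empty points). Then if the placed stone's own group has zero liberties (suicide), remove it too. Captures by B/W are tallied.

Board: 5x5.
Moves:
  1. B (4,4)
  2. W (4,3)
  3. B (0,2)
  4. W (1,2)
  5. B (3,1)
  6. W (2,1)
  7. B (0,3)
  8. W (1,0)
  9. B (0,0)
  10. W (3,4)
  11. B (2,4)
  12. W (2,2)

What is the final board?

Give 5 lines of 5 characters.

Move 1: B@(4,4) -> caps B=0 W=0
Move 2: W@(4,3) -> caps B=0 W=0
Move 3: B@(0,2) -> caps B=0 W=0
Move 4: W@(1,2) -> caps B=0 W=0
Move 5: B@(3,1) -> caps B=0 W=0
Move 6: W@(2,1) -> caps B=0 W=0
Move 7: B@(0,3) -> caps B=0 W=0
Move 8: W@(1,0) -> caps B=0 W=0
Move 9: B@(0,0) -> caps B=0 W=0
Move 10: W@(3,4) -> caps B=0 W=1
Move 11: B@(2,4) -> caps B=0 W=1
Move 12: W@(2,2) -> caps B=0 W=1

Answer: B.BB.
W.W..
.WW.B
.B..W
...W.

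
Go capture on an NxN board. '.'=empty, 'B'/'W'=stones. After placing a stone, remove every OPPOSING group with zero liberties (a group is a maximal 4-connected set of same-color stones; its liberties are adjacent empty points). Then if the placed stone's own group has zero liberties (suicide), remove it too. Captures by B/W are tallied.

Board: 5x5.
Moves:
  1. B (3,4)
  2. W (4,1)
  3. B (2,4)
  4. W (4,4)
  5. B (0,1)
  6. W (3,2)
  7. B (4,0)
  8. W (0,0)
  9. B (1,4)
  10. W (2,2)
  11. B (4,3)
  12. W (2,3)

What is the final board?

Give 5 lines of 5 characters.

Move 1: B@(3,4) -> caps B=0 W=0
Move 2: W@(4,1) -> caps B=0 W=0
Move 3: B@(2,4) -> caps B=0 W=0
Move 4: W@(4,4) -> caps B=0 W=0
Move 5: B@(0,1) -> caps B=0 W=0
Move 6: W@(3,2) -> caps B=0 W=0
Move 7: B@(4,0) -> caps B=0 W=0
Move 8: W@(0,0) -> caps B=0 W=0
Move 9: B@(1,4) -> caps B=0 W=0
Move 10: W@(2,2) -> caps B=0 W=0
Move 11: B@(4,3) -> caps B=1 W=0
Move 12: W@(2,3) -> caps B=1 W=0

Answer: WB...
....B
..WWB
..W.B
BW.B.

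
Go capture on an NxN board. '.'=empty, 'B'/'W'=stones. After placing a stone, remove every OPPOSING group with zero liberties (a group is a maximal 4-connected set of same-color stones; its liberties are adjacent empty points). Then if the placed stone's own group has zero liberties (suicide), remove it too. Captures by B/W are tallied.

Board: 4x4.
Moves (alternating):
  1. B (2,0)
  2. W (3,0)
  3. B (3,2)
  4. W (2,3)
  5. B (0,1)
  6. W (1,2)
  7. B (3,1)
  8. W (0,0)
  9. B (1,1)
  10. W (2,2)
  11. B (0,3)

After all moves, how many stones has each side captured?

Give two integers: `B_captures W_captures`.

Answer: 1 0

Derivation:
Move 1: B@(2,0) -> caps B=0 W=0
Move 2: W@(3,0) -> caps B=0 W=0
Move 3: B@(3,2) -> caps B=0 W=0
Move 4: W@(2,3) -> caps B=0 W=0
Move 5: B@(0,1) -> caps B=0 W=0
Move 6: W@(1,2) -> caps B=0 W=0
Move 7: B@(3,1) -> caps B=1 W=0
Move 8: W@(0,0) -> caps B=1 W=0
Move 9: B@(1,1) -> caps B=1 W=0
Move 10: W@(2,2) -> caps B=1 W=0
Move 11: B@(0,3) -> caps B=1 W=0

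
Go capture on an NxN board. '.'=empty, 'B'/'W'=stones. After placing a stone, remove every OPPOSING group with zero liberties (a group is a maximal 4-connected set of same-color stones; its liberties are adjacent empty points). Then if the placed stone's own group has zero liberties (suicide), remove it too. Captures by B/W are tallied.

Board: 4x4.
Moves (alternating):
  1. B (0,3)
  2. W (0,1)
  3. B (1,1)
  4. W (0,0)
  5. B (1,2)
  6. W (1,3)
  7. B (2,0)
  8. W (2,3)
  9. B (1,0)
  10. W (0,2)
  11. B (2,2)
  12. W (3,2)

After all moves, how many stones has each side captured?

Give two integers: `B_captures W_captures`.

Answer: 0 1

Derivation:
Move 1: B@(0,3) -> caps B=0 W=0
Move 2: W@(0,1) -> caps B=0 W=0
Move 3: B@(1,1) -> caps B=0 W=0
Move 4: W@(0,0) -> caps B=0 W=0
Move 5: B@(1,2) -> caps B=0 W=0
Move 6: W@(1,3) -> caps B=0 W=0
Move 7: B@(2,0) -> caps B=0 W=0
Move 8: W@(2,3) -> caps B=0 W=0
Move 9: B@(1,0) -> caps B=0 W=0
Move 10: W@(0,2) -> caps B=0 W=1
Move 11: B@(2,2) -> caps B=0 W=1
Move 12: W@(3,2) -> caps B=0 W=1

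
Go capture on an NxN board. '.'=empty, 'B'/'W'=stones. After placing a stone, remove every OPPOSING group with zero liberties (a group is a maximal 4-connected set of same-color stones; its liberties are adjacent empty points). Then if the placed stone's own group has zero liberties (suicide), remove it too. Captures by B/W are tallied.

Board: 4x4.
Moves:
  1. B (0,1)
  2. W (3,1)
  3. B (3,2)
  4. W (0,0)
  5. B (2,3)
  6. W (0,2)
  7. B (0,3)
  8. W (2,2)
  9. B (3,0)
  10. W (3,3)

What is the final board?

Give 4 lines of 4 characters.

Move 1: B@(0,1) -> caps B=0 W=0
Move 2: W@(3,1) -> caps B=0 W=0
Move 3: B@(3,2) -> caps B=0 W=0
Move 4: W@(0,0) -> caps B=0 W=0
Move 5: B@(2,3) -> caps B=0 W=0
Move 6: W@(0,2) -> caps B=0 W=0
Move 7: B@(0,3) -> caps B=0 W=0
Move 8: W@(2,2) -> caps B=0 W=0
Move 9: B@(3,0) -> caps B=0 W=0
Move 10: W@(3,3) -> caps B=0 W=1

Answer: WBWB
....
..WB
BW.W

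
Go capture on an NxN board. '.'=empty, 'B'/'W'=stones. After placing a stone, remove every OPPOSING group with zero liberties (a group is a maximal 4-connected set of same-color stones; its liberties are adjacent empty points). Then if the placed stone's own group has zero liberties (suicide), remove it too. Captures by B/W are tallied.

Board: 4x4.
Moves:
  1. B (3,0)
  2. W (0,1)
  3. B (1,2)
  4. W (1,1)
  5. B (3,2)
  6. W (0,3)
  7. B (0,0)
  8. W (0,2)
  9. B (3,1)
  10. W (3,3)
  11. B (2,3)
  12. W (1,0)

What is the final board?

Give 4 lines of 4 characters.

Answer: .WWW
WWB.
...B
BBB.

Derivation:
Move 1: B@(3,0) -> caps B=0 W=0
Move 2: W@(0,1) -> caps B=0 W=0
Move 3: B@(1,2) -> caps B=0 W=0
Move 4: W@(1,1) -> caps B=0 W=0
Move 5: B@(3,2) -> caps B=0 W=0
Move 6: W@(0,3) -> caps B=0 W=0
Move 7: B@(0,0) -> caps B=0 W=0
Move 8: W@(0,2) -> caps B=0 W=0
Move 9: B@(3,1) -> caps B=0 W=0
Move 10: W@(3,3) -> caps B=0 W=0
Move 11: B@(2,3) -> caps B=1 W=0
Move 12: W@(1,0) -> caps B=1 W=1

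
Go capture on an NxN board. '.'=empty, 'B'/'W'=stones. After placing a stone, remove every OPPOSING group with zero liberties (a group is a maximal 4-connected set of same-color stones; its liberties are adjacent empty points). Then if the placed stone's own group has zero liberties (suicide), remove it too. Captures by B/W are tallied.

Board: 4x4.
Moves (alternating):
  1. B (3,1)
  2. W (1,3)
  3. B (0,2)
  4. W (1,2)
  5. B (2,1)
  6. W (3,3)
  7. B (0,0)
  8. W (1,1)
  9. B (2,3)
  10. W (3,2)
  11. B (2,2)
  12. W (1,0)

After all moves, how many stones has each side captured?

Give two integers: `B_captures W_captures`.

Answer: 2 0

Derivation:
Move 1: B@(3,1) -> caps B=0 W=0
Move 2: W@(1,3) -> caps B=0 W=0
Move 3: B@(0,2) -> caps B=0 W=0
Move 4: W@(1,2) -> caps B=0 W=0
Move 5: B@(2,1) -> caps B=0 W=0
Move 6: W@(3,3) -> caps B=0 W=0
Move 7: B@(0,0) -> caps B=0 W=0
Move 8: W@(1,1) -> caps B=0 W=0
Move 9: B@(2,3) -> caps B=0 W=0
Move 10: W@(3,2) -> caps B=0 W=0
Move 11: B@(2,2) -> caps B=2 W=0
Move 12: W@(1,0) -> caps B=2 W=0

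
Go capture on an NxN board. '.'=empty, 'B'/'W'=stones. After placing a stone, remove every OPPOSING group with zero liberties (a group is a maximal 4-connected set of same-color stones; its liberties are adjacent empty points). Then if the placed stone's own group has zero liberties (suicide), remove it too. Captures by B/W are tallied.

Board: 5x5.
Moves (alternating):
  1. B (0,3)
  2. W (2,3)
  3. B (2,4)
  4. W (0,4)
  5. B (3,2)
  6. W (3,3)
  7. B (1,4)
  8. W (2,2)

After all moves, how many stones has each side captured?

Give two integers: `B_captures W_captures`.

Move 1: B@(0,3) -> caps B=0 W=0
Move 2: W@(2,3) -> caps B=0 W=0
Move 3: B@(2,4) -> caps B=0 W=0
Move 4: W@(0,4) -> caps B=0 W=0
Move 5: B@(3,2) -> caps B=0 W=0
Move 6: W@(3,3) -> caps B=0 W=0
Move 7: B@(1,4) -> caps B=1 W=0
Move 8: W@(2,2) -> caps B=1 W=0

Answer: 1 0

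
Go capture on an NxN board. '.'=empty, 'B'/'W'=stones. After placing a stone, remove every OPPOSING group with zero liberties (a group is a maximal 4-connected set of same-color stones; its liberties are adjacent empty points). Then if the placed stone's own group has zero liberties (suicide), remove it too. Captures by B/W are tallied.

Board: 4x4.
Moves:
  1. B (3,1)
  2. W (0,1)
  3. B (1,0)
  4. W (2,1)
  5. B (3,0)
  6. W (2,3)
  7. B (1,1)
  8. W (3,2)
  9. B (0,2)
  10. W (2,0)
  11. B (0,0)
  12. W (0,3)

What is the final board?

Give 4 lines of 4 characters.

Move 1: B@(3,1) -> caps B=0 W=0
Move 2: W@(0,1) -> caps B=0 W=0
Move 3: B@(1,0) -> caps B=0 W=0
Move 4: W@(2,1) -> caps B=0 W=0
Move 5: B@(3,0) -> caps B=0 W=0
Move 6: W@(2,3) -> caps B=0 W=0
Move 7: B@(1,1) -> caps B=0 W=0
Move 8: W@(3,2) -> caps B=0 W=0
Move 9: B@(0,2) -> caps B=0 W=0
Move 10: W@(2,0) -> caps B=0 W=2
Move 11: B@(0,0) -> caps B=1 W=2
Move 12: W@(0,3) -> caps B=1 W=2

Answer: B.BW
BB..
WW.W
..W.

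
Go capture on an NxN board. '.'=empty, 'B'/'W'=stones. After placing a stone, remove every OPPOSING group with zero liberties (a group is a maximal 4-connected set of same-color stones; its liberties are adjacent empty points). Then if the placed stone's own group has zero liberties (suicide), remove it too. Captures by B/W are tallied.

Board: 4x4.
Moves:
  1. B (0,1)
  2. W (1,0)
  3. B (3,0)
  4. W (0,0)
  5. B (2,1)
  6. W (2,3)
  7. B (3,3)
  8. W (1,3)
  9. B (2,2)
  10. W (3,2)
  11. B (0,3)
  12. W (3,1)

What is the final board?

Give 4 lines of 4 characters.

Answer: WB.B
W..W
.BBW
BWW.

Derivation:
Move 1: B@(0,1) -> caps B=0 W=0
Move 2: W@(1,0) -> caps B=0 W=0
Move 3: B@(3,0) -> caps B=0 W=0
Move 4: W@(0,0) -> caps B=0 W=0
Move 5: B@(2,1) -> caps B=0 W=0
Move 6: W@(2,3) -> caps B=0 W=0
Move 7: B@(3,3) -> caps B=0 W=0
Move 8: W@(1,3) -> caps B=0 W=0
Move 9: B@(2,2) -> caps B=0 W=0
Move 10: W@(3,2) -> caps B=0 W=1
Move 11: B@(0,3) -> caps B=0 W=1
Move 12: W@(3,1) -> caps B=0 W=1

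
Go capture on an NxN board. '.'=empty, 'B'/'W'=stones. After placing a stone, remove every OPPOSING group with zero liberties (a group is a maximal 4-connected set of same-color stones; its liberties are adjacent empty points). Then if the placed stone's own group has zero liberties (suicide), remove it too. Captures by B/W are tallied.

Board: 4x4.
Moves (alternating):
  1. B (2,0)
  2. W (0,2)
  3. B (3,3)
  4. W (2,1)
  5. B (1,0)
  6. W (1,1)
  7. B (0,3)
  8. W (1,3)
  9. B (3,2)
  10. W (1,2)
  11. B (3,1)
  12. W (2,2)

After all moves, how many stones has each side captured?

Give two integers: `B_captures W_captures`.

Answer: 0 1

Derivation:
Move 1: B@(2,0) -> caps B=0 W=0
Move 2: W@(0,2) -> caps B=0 W=0
Move 3: B@(3,3) -> caps B=0 W=0
Move 4: W@(2,1) -> caps B=0 W=0
Move 5: B@(1,0) -> caps B=0 W=0
Move 6: W@(1,1) -> caps B=0 W=0
Move 7: B@(0,3) -> caps B=0 W=0
Move 8: W@(1,3) -> caps B=0 W=1
Move 9: B@(3,2) -> caps B=0 W=1
Move 10: W@(1,2) -> caps B=0 W=1
Move 11: B@(3,1) -> caps B=0 W=1
Move 12: W@(2,2) -> caps B=0 W=1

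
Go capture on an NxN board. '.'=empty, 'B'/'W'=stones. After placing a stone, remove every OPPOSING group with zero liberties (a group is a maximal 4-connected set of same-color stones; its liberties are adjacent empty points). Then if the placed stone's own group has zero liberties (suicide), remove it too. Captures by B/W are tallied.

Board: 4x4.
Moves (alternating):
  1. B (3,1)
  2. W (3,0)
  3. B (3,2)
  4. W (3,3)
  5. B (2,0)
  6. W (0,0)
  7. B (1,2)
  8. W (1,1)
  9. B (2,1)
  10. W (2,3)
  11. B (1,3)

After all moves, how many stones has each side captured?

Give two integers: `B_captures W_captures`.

Answer: 1 0

Derivation:
Move 1: B@(3,1) -> caps B=0 W=0
Move 2: W@(3,0) -> caps B=0 W=0
Move 3: B@(3,2) -> caps B=0 W=0
Move 4: W@(3,3) -> caps B=0 W=0
Move 5: B@(2,0) -> caps B=1 W=0
Move 6: W@(0,0) -> caps B=1 W=0
Move 7: B@(1,2) -> caps B=1 W=0
Move 8: W@(1,1) -> caps B=1 W=0
Move 9: B@(2,1) -> caps B=1 W=0
Move 10: W@(2,3) -> caps B=1 W=0
Move 11: B@(1,3) -> caps B=1 W=0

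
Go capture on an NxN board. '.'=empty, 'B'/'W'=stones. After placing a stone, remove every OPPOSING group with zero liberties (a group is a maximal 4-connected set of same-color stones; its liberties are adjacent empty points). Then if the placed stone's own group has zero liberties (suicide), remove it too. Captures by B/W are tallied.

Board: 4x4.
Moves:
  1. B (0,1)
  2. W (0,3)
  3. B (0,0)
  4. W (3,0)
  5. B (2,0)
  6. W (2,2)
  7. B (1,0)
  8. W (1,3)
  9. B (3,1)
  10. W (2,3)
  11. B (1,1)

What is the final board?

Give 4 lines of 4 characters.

Answer: BB.W
BB.W
B.WW
.B..

Derivation:
Move 1: B@(0,1) -> caps B=0 W=0
Move 2: W@(0,3) -> caps B=0 W=0
Move 3: B@(0,0) -> caps B=0 W=0
Move 4: W@(3,0) -> caps B=0 W=0
Move 5: B@(2,0) -> caps B=0 W=0
Move 6: W@(2,2) -> caps B=0 W=0
Move 7: B@(1,0) -> caps B=0 W=0
Move 8: W@(1,3) -> caps B=0 W=0
Move 9: B@(3,1) -> caps B=1 W=0
Move 10: W@(2,3) -> caps B=1 W=0
Move 11: B@(1,1) -> caps B=1 W=0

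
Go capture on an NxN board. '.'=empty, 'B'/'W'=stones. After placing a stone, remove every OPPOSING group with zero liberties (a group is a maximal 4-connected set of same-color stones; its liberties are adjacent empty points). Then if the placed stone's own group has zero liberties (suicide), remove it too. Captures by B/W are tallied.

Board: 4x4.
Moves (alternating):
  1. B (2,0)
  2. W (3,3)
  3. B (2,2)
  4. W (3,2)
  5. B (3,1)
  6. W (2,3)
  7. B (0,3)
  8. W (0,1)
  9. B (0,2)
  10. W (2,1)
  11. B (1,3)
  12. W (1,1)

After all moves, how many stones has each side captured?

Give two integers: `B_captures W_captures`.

Answer: 3 0

Derivation:
Move 1: B@(2,0) -> caps B=0 W=0
Move 2: W@(3,3) -> caps B=0 W=0
Move 3: B@(2,2) -> caps B=0 W=0
Move 4: W@(3,2) -> caps B=0 W=0
Move 5: B@(3,1) -> caps B=0 W=0
Move 6: W@(2,3) -> caps B=0 W=0
Move 7: B@(0,3) -> caps B=0 W=0
Move 8: W@(0,1) -> caps B=0 W=0
Move 9: B@(0,2) -> caps B=0 W=0
Move 10: W@(2,1) -> caps B=0 W=0
Move 11: B@(1,3) -> caps B=3 W=0
Move 12: W@(1,1) -> caps B=3 W=0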